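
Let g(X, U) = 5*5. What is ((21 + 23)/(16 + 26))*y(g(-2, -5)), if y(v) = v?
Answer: 550/21 ≈ 26.190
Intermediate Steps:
g(X, U) = 25
((21 + 23)/(16 + 26))*y(g(-2, -5)) = ((21 + 23)/(16 + 26))*25 = (44/42)*25 = (44*(1/42))*25 = (22/21)*25 = 550/21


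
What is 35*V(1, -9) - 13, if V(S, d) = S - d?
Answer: 337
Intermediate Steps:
35*V(1, -9) - 13 = 35*(1 - 1*(-9)) - 13 = 35*(1 + 9) - 13 = 35*10 - 13 = 350 - 13 = 337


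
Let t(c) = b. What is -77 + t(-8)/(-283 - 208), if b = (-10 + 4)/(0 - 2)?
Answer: -37810/491 ≈ -77.006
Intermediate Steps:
b = 3 (b = -6/(-2) = -6*(-½) = 3)
t(c) = 3
-77 + t(-8)/(-283 - 208) = -77 + 3/(-283 - 208) = -77 + 3/(-491) = -77 - 1/491*3 = -77 - 3/491 = -37810/491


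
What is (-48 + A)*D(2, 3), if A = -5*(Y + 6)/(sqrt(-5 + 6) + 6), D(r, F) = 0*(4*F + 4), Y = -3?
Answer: 0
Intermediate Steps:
D(r, F) = 0 (D(r, F) = 0*(4 + 4*F) = 0)
A = -15/7 (A = -5*(-3 + 6)/(sqrt(-5 + 6) + 6) = -15/(sqrt(1) + 6) = -15/(1 + 6) = -15/7 ≈ -2.1429)
(-48 + A)*D(2, 3) = (-48 - 15/7)*0 = -351/7*0 = 0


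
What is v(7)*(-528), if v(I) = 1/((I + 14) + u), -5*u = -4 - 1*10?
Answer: -2640/119 ≈ -22.185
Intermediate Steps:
u = 14/5 (u = -(-4 - 1*10)/5 = -(-4 - 10)/5 = -⅕*(-14) = 14/5 ≈ 2.8000)
v(I) = 1/(84/5 + I) (v(I) = 1/((I + 14) + 14/5) = 1/((14 + I) + 14/5) = 1/(84/5 + I))
v(7)*(-528) = (5/(84 + 5*7))*(-528) = (5/(84 + 35))*(-528) = (5/119)*(-528) = -2640/119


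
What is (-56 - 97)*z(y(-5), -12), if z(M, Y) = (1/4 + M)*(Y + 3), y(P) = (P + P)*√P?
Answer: 1377/4 - 13770*I*√5 ≈ 344.25 - 30791.0*I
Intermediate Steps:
y(P) = 2*P^(3/2) (y(P) = (2*P)*√P = 2*P^(3/2))
z(M, Y) = (3 + Y)*(¼ + M) (z(M, Y) = (¼ + M)*(3 + Y) = (3 + Y)*(¼ + M))
(-56 - 97)*z(y(-5), -12) = (-56 - 97)*(¾ + 3*(2*(-5)^(3/2)) + (¼)*(-12) + (2*(-5)^(3/2))*(-12)) = -153*(¾ + 3*(2*(-5*I*√5)) - 3 + (2*(-5*I*√5))*(-12)) = -153*(¾ + 3*(-10*I*√5) - 3 - 10*I*√5*(-12)) = -153*(¾ - 30*I*√5 - 3 + 120*I*√5) = -153*(-9/4 + 90*I*√5) = 1377/4 - 13770*I*√5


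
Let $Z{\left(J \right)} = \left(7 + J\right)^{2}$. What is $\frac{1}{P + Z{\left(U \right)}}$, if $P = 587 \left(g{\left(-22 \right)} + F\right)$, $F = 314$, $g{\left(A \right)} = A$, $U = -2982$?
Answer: $\frac{1}{9022029} \approx 1.1084 \cdot 10^{-7}$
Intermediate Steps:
$P = 171404$ ($P = 587 \left(-22 + 314\right) = 587 \cdot 292 = 171404$)
$\frac{1}{P + Z{\left(U \right)}} = \frac{1}{171404 + \left(7 - 2982\right)^{2}} = \frac{1}{171404 + \left(-2975\right)^{2}} = \frac{1}{171404 + 8850625} = \frac{1}{9022029}$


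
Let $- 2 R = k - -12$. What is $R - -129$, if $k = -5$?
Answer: $\frac{251}{2} \approx 125.5$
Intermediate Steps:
$R = - \frac{7}{2}$ ($R = - \frac{-5 - -12}{2} = - \frac{-5 + 12}{2} = \left(- \frac{1}{2}\right) 7 = - \frac{7}{2} \approx -3.5$)
$R - -129 = - \frac{7}{2} - -129 = - \frac{7}{2} + 129 = \frac{251}{2}$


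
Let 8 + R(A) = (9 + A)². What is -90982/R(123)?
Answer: -45491/8708 ≈ -5.2240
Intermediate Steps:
R(A) = -8 + (9 + A)²
-90982/R(123) = -90982/(-8 + (9 + 123)²) = -90982/(-8 + 132²) = -90982/(-8 + 17424) = -90982/17416 = -90982*1/17416 = -45491/8708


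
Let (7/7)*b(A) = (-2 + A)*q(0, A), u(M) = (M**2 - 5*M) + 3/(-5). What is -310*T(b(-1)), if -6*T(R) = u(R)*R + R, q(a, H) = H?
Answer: -868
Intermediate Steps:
u(M) = -3/5 + M**2 - 5*M (u(M) = (M**2 - 5*M) + 3*(-1/5) = (M**2 - 5*M) - 3/5 = -3/5 + M**2 - 5*M)
b(A) = A*(-2 + A) (b(A) = (-2 + A)*A = A*(-2 + A))
T(R) = -R/6 - R*(-3/5 + R**2 - 5*R)/6 (T(R) = -((-3/5 + R**2 - 5*R)*R + R)/6 = -(R*(-3/5 + R**2 - 5*R) + R)/6 = -(R + R*(-3/5 + R**2 - 5*R))/6 = -R/6 - R*(-3/5 + R**2 - 5*R)/6)
-310*T(b(-1)) = -31*(-(-2 - 1))*(-2 - 5*(-2 - 1)**2 + 25*(-(-2 - 1)))/3 = -31*(-1*(-3))*(-2 - 5*(-1*(-3))**2 + 25*(-1*(-3)))/3 = -31*3*(-2 - 5*3**2 + 25*3)/3 = -31*3*(-2 - 5*9 + 75)/3 = -31*3*(-2 - 45 + 75)/3 = -31*3*28/3 = -310*14/5 = -868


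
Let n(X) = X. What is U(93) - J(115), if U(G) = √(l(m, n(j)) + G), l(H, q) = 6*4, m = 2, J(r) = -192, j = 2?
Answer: 192 + 3*√13 ≈ 202.82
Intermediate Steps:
l(H, q) = 24
U(G) = √(24 + G)
U(93) - J(115) = √(24 + 93) - 1*(-192) = √117 + 192 = 3*√13 + 192 = 192 + 3*√13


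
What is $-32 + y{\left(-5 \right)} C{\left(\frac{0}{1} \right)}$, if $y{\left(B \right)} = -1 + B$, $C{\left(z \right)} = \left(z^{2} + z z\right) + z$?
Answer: $-32$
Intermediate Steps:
$C{\left(z \right)} = z + 2 z^{2}$ ($C{\left(z \right)} = \left(z^{2} + z^{2}\right) + z = 2 z^{2} + z = z + 2 z^{2}$)
$-32 + y{\left(-5 \right)} C{\left(\frac{0}{1} \right)} = -32 + \left(-1 - 5\right) \frac{0}{1} \left(1 + 2 \cdot \frac{0}{1}\right) = -32 - 6 \cdot 0 \cdot 1 \left(1 + 2 \cdot 0 \cdot 1\right) = -32 - 6 \cdot 0 \left(1 + 2 \cdot 0\right) = -32 - 6 \cdot 0 \left(1 + 0\right) = -32 - 6 \cdot 0 \cdot 1 = -32 - 0 = -32 + 0 = -32$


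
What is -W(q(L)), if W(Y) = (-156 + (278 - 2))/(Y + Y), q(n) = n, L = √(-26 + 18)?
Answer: 15*I*√2 ≈ 21.213*I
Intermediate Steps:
L = 2*I*√2 (L = √(-8) = 2*I*√2 ≈ 2.8284*I)
W(Y) = 60/Y (W(Y) = (-156 + 276)/((2*Y)) = 120*(1/(2*Y)) = 60/Y)
-W(q(L)) = -60/(2*I*√2) = -60*(-I*√2/4) = -(-15)*I*√2 = 15*I*√2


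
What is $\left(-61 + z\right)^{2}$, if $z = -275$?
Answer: $112896$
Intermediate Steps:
$\left(-61 + z\right)^{2} = \left(-61 - 275\right)^{2} = \left(-336\right)^{2} = 112896$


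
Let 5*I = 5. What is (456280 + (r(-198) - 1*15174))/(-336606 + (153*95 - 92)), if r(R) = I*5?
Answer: -441111/322163 ≈ -1.3692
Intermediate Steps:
I = 1 (I = (⅕)*5 = 1)
r(R) = 5 (r(R) = 1*5 = 5)
(456280 + (r(-198) - 1*15174))/(-336606 + (153*95 - 92)) = (456280 + (5 - 1*15174))/(-336606 + (153*95 - 92)) = (456280 + (5 - 15174))/(-336606 + (14535 - 92)) = (456280 - 15169)/(-336606 + 14443) = 441111/(-322163) = 441111*(-1/322163) = -441111/322163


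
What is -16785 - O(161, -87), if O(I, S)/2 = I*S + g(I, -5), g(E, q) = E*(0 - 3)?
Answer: 12195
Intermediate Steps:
g(E, q) = -3*E (g(E, q) = E*(-3) = -3*E)
O(I, S) = -6*I + 2*I*S (O(I, S) = 2*(I*S - 3*I) = 2*(-3*I + I*S) = -6*I + 2*I*S)
-16785 - O(161, -87) = -16785 - 2*161*(-3 - 87) = -16785 - 2*161*(-90) = -16785 - 1*(-28980) = -16785 + 28980 = 12195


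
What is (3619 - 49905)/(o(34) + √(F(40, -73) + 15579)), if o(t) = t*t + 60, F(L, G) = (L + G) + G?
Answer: -56283776/1463183 + 46286*√15473/1463183 ≈ -34.532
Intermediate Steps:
F(L, G) = L + 2*G (F(L, G) = (G + L) + G = L + 2*G)
o(t) = 60 + t² (o(t) = t² + 60 = 60 + t²)
(3619 - 49905)/(o(34) + √(F(40, -73) + 15579)) = (3619 - 49905)/((60 + 34²) + √((40 + 2*(-73)) + 15579)) = -46286/((60 + 1156) + √((40 - 146) + 15579)) = -46286/(1216 + √(-106 + 15579)) = -46286/(1216 + √15473)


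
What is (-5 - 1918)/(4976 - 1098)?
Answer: -1923/3878 ≈ -0.49587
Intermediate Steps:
(-5 - 1918)/(4976 - 1098) = -1923/3878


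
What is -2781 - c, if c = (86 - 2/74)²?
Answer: -13925950/1369 ≈ -10172.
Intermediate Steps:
c = 10118761/1369 (c = (86 - 2*1/74)² = (86 - 1/37)² = (3181/37)² = 10118761/1369 ≈ 7391.4)
-2781 - c = -2781 - 1*10118761/1369 = -2781 - 10118761/1369 = -13925950/1369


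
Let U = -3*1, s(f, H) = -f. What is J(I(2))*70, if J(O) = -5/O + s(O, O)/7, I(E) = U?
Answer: 440/3 ≈ 146.67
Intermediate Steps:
U = -3
I(E) = -3
J(O) = -5/O - O/7
J(I(2))*70 = (-5/(-3) - ⅐*(-3))*70 = (-5*(-⅓) + 3/7)*70 = (5/3 + 3/7)*70 = (44/21)*70 = 440/3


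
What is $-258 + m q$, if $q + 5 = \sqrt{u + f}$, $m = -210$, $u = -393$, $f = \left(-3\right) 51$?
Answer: $792 - 210 i \sqrt{546} \approx 792.0 - 4907.0 i$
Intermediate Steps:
$f = -153$
$q = -5 + i \sqrt{546}$ ($q = -5 + \sqrt{-393 - 153} = -5 + \sqrt{-546} = -5 + i \sqrt{546} \approx -5.0 + 23.367 i$)
$-258 + m q = -258 - 210 \left(-5 + i \sqrt{546}\right) = -258 + \left(1050 - 210 i \sqrt{546}\right) = 792 - 210 i \sqrt{546}$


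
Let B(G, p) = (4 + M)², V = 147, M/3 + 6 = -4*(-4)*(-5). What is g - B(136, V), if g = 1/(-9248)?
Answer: -596643969/9248 ≈ -64516.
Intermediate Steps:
M = -258 (M = -18 + 3*(-4*(-4)*(-5)) = -18 + 3*(16*(-5)) = -18 + 3*(-80) = -18 - 240 = -258)
B(G, p) = 64516 (B(G, p) = (4 - 258)² = (-254)² = 64516)
g = -1/9248 ≈ -0.00010813
g - B(136, V) = -1/9248 - 1*64516 = -1/9248 - 64516 = -596643969/9248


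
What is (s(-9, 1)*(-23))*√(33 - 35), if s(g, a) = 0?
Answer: 0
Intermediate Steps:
(s(-9, 1)*(-23))*√(33 - 35) = (0*(-23))*√(33 - 35) = 0*√(-2) = 0*(I*√2) = 0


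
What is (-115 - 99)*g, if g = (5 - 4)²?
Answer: -214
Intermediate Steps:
g = 1 (g = 1² = 1)
(-115 - 99)*g = (-115 - 99)*1 = -214*1 = -214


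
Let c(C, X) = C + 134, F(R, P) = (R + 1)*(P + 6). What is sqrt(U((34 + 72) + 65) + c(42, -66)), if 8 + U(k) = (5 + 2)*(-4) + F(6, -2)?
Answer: 2*sqrt(42) ≈ 12.961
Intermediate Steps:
F(R, P) = (1 + R)*(6 + P)
U(k) = -8 (U(k) = -8 + ((5 + 2)*(-4) + (6 - 2 + 6*6 - 2*6)) = -8 + (7*(-4) + (6 - 2 + 36 - 12)) = -8 + (-28 + 28) = -8 + 0 = -8)
c(C, X) = 134 + C
sqrt(U((34 + 72) + 65) + c(42, -66)) = sqrt(-8 + (134 + 42)) = sqrt(-8 + 176) = sqrt(168) = 2*sqrt(42)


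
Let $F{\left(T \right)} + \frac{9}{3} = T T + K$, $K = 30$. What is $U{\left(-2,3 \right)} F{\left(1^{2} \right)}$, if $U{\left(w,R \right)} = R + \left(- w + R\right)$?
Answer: $224$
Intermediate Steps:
$F{\left(T \right)} = 27 + T^{2}$ ($F{\left(T \right)} = -3 + \left(T T + 30\right) = -3 + \left(T^{2} + 30\right) = -3 + \left(30 + T^{2}\right) = 27 + T^{2}$)
$U{\left(w,R \right)} = - w + 2 R$ ($U{\left(w,R \right)} = R + \left(R - w\right) = - w + 2 R$)
$U{\left(-2,3 \right)} F{\left(1^{2} \right)} = \left(\left(-1\right) \left(-2\right) + 2 \cdot 3\right) \left(27 + \left(1^{2}\right)^{2}\right) = \left(2 + 6\right) \left(27 + 1^{2}\right) = 8 \left(27 + 1\right) = 8 \cdot 28 = 224$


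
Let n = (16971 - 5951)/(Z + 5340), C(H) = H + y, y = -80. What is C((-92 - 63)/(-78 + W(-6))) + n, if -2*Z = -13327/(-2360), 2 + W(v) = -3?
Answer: -8371026695/110046961 ≈ -76.068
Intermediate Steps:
W(v) = -5 (W(v) = -2 - 3 = -5)
C(H) = -80 + H (C(H) = H - 80 = -80 + H)
Z = -13327/4720 (Z = -(-13327)/(2*(-2360)) = -(-13327)*(-1)/(2*2360) = -1/2*13327/2360 = -13327/4720 ≈ -2.8235)
n = 2737600/1325867 (n = (16971 - 5951)/(-13327/4720 + 5340) = 11020/(25191473/4720) = 11020*(4720/25191473) = 2737600/1325867 ≈ 2.0648)
C((-92 - 63)/(-78 + W(-6))) + n = (-80 + (-92 - 63)/(-78 - 5)) + 2737600/1325867 = (-80 - 155/(-83)) + 2737600/1325867 = (-80 - 155*(-1/83)) + 2737600/1325867 = (-80 + 155/83) + 2737600/1325867 = -6485/83 + 2737600/1325867 = -8371026695/110046961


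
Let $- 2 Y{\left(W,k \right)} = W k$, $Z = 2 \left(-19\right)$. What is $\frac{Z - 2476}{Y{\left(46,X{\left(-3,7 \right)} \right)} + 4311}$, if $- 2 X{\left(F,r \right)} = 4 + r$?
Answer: $- \frac{5028}{8875} \approx -0.56653$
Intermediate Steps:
$X{\left(F,r \right)} = -2 - \frac{r}{2}$ ($X{\left(F,r \right)} = - \frac{4 + r}{2} = -2 - \frac{r}{2}$)
$Z = -38$
$Y{\left(W,k \right)} = - \frac{W k}{2}$
$\frac{Z - 2476}{Y{\left(46,X{\left(-3,7 \right)} \right)} + 4311} = \frac{-38 - 2476}{\left(- \frac{1}{2}\right) 46 \left(-2 - \frac{7}{2}\right) + 4311} = - \frac{2514}{\left(- \frac{1}{2}\right) 46 \left(-2 - \frac{7}{2}\right) + 4311} = - \frac{2514}{\left(- \frac{1}{2}\right) 46 \left(- \frac{11}{2}\right) + 4311} = - \frac{2514}{\frac{253}{2} + 4311} = - \frac{2514}{\frac{8875}{2}} = \left(-2514\right) \frac{2}{8875} = - \frac{5028}{8875}$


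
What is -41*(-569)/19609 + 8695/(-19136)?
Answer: 275923489/375237824 ≈ 0.73533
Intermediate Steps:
-41*(-569)/19609 + 8695/(-19136) = 23329*(1/19609) + 8695*(-1/19136) = 23329/19609 - 8695/19136 = 275923489/375237824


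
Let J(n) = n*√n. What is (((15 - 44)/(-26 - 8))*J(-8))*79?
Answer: -18328*I*√2/17 ≈ -1524.7*I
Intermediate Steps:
J(n) = n^(3/2)
(((15 - 44)/(-26 - 8))*J(-8))*79 = (((15 - 44)/(-26 - 8))*(-8)^(3/2))*79 = ((-29/(-34))*(-16*I*√2))*79 = ((-29*(-1/34))*(-16*I*√2))*79 = (29*(-16*I*√2)/34)*79 = -232*I*√2/17*79 = -18328*I*√2/17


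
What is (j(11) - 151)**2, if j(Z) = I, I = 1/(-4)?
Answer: 366025/16 ≈ 22877.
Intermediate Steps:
I = -1/4 ≈ -0.25000
j(Z) = -1/4
(j(11) - 151)**2 = (-1/4 - 151)**2 = (-605/4)**2 = 366025/16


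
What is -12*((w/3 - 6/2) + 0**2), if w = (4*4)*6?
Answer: -348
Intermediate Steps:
w = 96 (w = 16*6 = 96)
-12*((w/3 - 6/2) + 0**2) = -12*((96/3 - 6/2) + 0**2) = -12*((96*(1/3) - 6*1/2) + 0) = -12*((32 - 3) + 0) = -12*(29 + 0) = -12*29 = -348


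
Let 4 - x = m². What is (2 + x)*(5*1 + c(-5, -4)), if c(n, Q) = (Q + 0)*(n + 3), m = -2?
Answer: 26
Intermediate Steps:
c(n, Q) = Q*(3 + n)
x = 0 (x = 4 - 1*(-2)² = 4 - 1*4 = 4 - 4 = 0)
(2 + x)*(5*1 + c(-5, -4)) = (2 + 0)*(5*1 - 4*(3 - 5)) = 2*(5 - 4*(-2)) = 2*(5 + 8) = 2*13 = 26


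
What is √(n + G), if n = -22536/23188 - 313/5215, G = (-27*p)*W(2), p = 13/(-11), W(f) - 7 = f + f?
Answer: √319848033195145070/30231355 ≈ 18.707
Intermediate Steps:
W(f) = 7 + 2*f (W(f) = 7 + (f + f) = 7 + 2*f)
p = -13/11 (p = 13*(-1/11) = -13/11 ≈ -1.1818)
G = 351 (G = (-27*(-13/11))*(7 + 2*2) = 351*(7 + 4)/11 = (351/11)*11 = 351)
n = -31195771/30231355 (n = -22536*1/23188 - 313*1/5215 = -5634/5797 - 313/5215 = -31195771/30231355 ≈ -1.0319)
√(n + G) = √(-31195771/30231355 + 351) = √(10580009834/30231355) = √319848033195145070/30231355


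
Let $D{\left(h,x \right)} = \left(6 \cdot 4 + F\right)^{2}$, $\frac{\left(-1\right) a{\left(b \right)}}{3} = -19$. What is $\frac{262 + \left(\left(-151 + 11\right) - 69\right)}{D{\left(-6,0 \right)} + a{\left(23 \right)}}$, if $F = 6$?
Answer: $\frac{53}{957} \approx 0.055381$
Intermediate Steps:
$a{\left(b \right)} = 57$ ($a{\left(b \right)} = \left(-3\right) \left(-19\right) = 57$)
$D{\left(h,x \right)} = 900$ ($D{\left(h,x \right)} = \left(6 \cdot 4 + 6\right)^{2} = \left(24 + 6\right)^{2} = 30^{2} = 900$)
$\frac{262 + \left(\left(-151 + 11\right) - 69\right)}{D{\left(-6,0 \right)} + a{\left(23 \right)}} = \frac{262 + \left(\left(-151 + 11\right) - 69\right)}{900 + 57} = \frac{262 - 209}{957} = \left(262 - 209\right) \frac{1}{957} = 53 \cdot \frac{1}{957} = \frac{53}{957}$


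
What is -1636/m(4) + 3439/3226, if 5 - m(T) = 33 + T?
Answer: 673473/12904 ≈ 52.191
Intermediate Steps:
m(T) = -28 - T (m(T) = 5 - (33 + T) = 5 + (-33 - T) = -28 - T)
-1636/m(4) + 3439/3226 = -1636/(-28 - 1*4) + 3439/3226 = -1636/(-28 - 4) + 3439*(1/3226) = -1636/(-32) + 3439/3226 = -1636*(-1/32) + 3439/3226 = 409/8 + 3439/3226 = 673473/12904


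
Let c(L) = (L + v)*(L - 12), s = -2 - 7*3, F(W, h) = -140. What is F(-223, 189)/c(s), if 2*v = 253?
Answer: 8/207 ≈ 0.038647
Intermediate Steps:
v = 253/2 (v = (1/2)*253 = 253/2 ≈ 126.50)
s = -23 (s = -2 - 21 = -23)
c(L) = (-12 + L)*(253/2 + L) (c(L) = (L + 253/2)*(L - 12) = (253/2 + L)*(-12 + L) = (-12 + L)*(253/2 + L))
F(-223, 189)/c(s) = -140/(-1518 + (-23)**2 + (229/2)*(-23)) = -140/(-1518 + 529 - 5267/2) = -140/(-7245/2) = -140*(-2/7245) = 8/207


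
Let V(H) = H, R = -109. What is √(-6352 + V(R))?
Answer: I*√6461 ≈ 80.38*I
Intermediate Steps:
√(-6352 + V(R)) = √(-6352 - 109) = √(-6461) = I*√6461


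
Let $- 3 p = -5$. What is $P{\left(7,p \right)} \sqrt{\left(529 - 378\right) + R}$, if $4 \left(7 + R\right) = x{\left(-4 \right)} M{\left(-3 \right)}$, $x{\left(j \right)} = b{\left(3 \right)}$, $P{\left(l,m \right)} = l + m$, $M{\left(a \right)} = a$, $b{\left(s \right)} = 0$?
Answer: $104$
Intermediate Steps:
$p = \frac{5}{3}$ ($p = \left(- \frac{1}{3}\right) \left(-5\right) = \frac{5}{3} \approx 1.6667$)
$x{\left(j \right)} = 0$
$R = -7$ ($R = -7 + \frac{0 \left(-3\right)}{4} = -7 + \frac{1}{4} \cdot 0 = -7 + 0 = -7$)
$P{\left(7,p \right)} \sqrt{\left(529 - 378\right) + R} = \left(7 + \frac{5}{3}\right) \sqrt{\left(529 - 378\right) - 7} = \frac{26 \sqrt{\left(529 - 378\right) - 7}}{3} = \frac{26 \sqrt{151 - 7}}{3} = \frac{26 \sqrt{144}}{3} = \frac{26}{3} \cdot 12 = 104$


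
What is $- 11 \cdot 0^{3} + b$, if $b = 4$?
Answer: $4$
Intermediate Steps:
$- 11 \cdot 0^{3} + b = - 11 \cdot 0^{3} + 4 = \left(-11\right) 0 + 4 = 0 + 4 = 4$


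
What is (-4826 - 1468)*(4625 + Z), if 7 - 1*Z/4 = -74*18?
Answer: -62820414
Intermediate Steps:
Z = 5356 (Z = 28 - (-296)*18 = 28 - 4*(-1332) = 28 + 5328 = 5356)
(-4826 - 1468)*(4625 + Z) = (-4826 - 1468)*(4625 + 5356) = -6294*9981 = -62820414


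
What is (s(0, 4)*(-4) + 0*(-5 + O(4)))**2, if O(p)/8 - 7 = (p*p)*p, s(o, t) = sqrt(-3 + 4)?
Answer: 16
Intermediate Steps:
s(o, t) = 1 (s(o, t) = sqrt(1) = 1)
O(p) = 56 + 8*p**3 (O(p) = 56 + 8*((p*p)*p) = 56 + 8*(p**2*p) = 56 + 8*p**3)
(s(0, 4)*(-4) + 0*(-5 + O(4)))**2 = (1*(-4) + 0*(-5 + (56 + 8*4**3)))**2 = (-4 + 0*(-5 + (56 + 8*64)))**2 = (-4 + 0*(-5 + (56 + 512)))**2 = (-4 + 0*(-5 + 568))**2 = (-4 + 0*563)**2 = (-4 + 0)**2 = (-4)**2 = 16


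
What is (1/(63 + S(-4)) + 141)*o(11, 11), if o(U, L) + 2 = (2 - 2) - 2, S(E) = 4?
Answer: -37792/67 ≈ -564.06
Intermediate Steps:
o(U, L) = -4 (o(U, L) = -2 + ((2 - 2) - 2) = -2 + (0 - 2) = -2 - 2 = -4)
(1/(63 + S(-4)) + 141)*o(11, 11) = (1/(63 + 4) + 141)*(-4) = (1/67 + 141)*(-4) = (9448/67)*(-4) = -37792/67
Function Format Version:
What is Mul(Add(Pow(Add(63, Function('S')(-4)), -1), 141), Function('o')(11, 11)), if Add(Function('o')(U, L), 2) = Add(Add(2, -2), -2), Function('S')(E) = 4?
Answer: Rational(-37792, 67) ≈ -564.06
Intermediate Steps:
Function('o')(U, L) = -4 (Function('o')(U, L) = Add(-2, Add(Add(2, -2), -2)) = Add(-2, Add(0, -2)) = Add(-2, -2) = -4)
Mul(Add(Pow(Add(63, Function('S')(-4)), -1), 141), Function('o')(11, 11)) = Mul(Add(Pow(Add(63, 4), -1), 141), -4) = Mul(Add(Pow(67, -1), 141), -4) = Mul(Add(Rational(1, 67), 141), -4) = Mul(Rational(9448, 67), -4) = Rational(-37792, 67)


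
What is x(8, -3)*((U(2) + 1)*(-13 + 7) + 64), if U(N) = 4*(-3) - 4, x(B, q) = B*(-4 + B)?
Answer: 4928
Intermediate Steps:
U(N) = -16 (U(N) = -12 - 4 = -16)
x(8, -3)*((U(2) + 1)*(-13 + 7) + 64) = (8*(-4 + 8))*((-16 + 1)*(-13 + 7) + 64) = (8*4)*(-15*(-6) + 64) = 32*(90 + 64) = 32*154 = 4928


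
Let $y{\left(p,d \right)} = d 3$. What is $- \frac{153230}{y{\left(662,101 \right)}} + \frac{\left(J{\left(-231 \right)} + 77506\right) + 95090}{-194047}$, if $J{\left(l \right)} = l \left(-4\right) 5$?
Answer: $- \frac{29787518258}{58796241} \approx -506.62$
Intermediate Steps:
$J{\left(l \right)} = - 20 l$ ($J{\left(l \right)} = - 4 l 5 = - 20 l$)
$y{\left(p,d \right)} = 3 d$
$- \frac{153230}{y{\left(662,101 \right)}} + \frac{\left(J{\left(-231 \right)} + 77506\right) + 95090}{-194047} = - \frac{153230}{3 \cdot 101} + \frac{\left(\left(-20\right) \left(-231\right) + 77506\right) + 95090}{-194047} = - \frac{153230}{303} + \left(\left(4620 + 77506\right) + 95090\right) \left(- \frac{1}{194047}\right) = \left(-153230\right) \frac{1}{303} + \left(82126 + 95090\right) \left(- \frac{1}{194047}\right) = - \frac{153230}{303} + 177216 \left(- \frac{1}{194047}\right) = - \frac{153230}{303} - \frac{177216}{194047} = - \frac{29787518258}{58796241}$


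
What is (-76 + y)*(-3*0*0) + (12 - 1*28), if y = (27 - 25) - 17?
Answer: -16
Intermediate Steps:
y = -15 (y = 2 - 17 = -15)
(-76 + y)*(-3*0*0) + (12 - 1*28) = (-76 - 15)*(-3*0*0) + (12 - 1*28) = -0*0 + (12 - 28) = -91*0 - 16 = 0 - 16 = -16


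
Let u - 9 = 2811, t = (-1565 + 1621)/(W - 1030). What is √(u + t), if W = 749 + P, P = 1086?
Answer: 2*√9323855/115 ≈ 53.104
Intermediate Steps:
W = 1835 (W = 749 + 1086 = 1835)
t = 8/115 (t = (-1565 + 1621)/(1835 - 1030) = 56/805 = 56*(1/805) = 8/115 ≈ 0.069565)
u = 2820 (u = 9 + 2811 = 2820)
√(u + t) = √(2820 + 8/115) = √(324308/115) = 2*√9323855/115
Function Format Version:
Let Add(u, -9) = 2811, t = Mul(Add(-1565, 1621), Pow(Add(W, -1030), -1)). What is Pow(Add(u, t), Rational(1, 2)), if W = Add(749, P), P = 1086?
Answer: Mul(Rational(2, 115), Pow(9323855, Rational(1, 2))) ≈ 53.104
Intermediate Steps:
W = 1835 (W = Add(749, 1086) = 1835)
t = Rational(8, 115) (t = Mul(Add(-1565, 1621), Pow(Add(1835, -1030), -1)) = Mul(56, Pow(805, -1)) = Mul(56, Rational(1, 805)) = Rational(8, 115) ≈ 0.069565)
u = 2820 (u = Add(9, 2811) = 2820)
Pow(Add(u, t), Rational(1, 2)) = Pow(Add(2820, Rational(8, 115)), Rational(1, 2)) = Pow(Rational(324308, 115), Rational(1, 2)) = Mul(Rational(2, 115), Pow(9323855, Rational(1, 2)))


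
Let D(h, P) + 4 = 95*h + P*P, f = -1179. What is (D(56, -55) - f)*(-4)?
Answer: -38080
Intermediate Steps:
D(h, P) = -4 + P² + 95*h (D(h, P) = -4 + (95*h + P*P) = -4 + (95*h + P²) = -4 + (P² + 95*h) = -4 + P² + 95*h)
(D(56, -55) - f)*(-4) = ((-4 + (-55)² + 95*56) - 1*(-1179))*(-4) = ((-4 + 3025 + 5320) + 1179)*(-4) = (8341 + 1179)*(-4) = 9520*(-4) = -38080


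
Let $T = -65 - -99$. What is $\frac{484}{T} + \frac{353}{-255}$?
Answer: $\frac{3277}{255} \approx 12.851$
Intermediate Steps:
$T = 34$ ($T = -65 + 99 = 34$)
$\frac{484}{T} + \frac{353}{-255} = \frac{484}{34} + \frac{353}{-255} = 484 \cdot \frac{1}{34} + 353 \left(- \frac{1}{255}\right) = \frac{242}{17} - \frac{353}{255} = \frac{3277}{255}$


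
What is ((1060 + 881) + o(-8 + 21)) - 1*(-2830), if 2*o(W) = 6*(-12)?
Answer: 4735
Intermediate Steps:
o(W) = -36 (o(W) = (6*(-12))/2 = (½)*(-72) = -36)
((1060 + 881) + o(-8 + 21)) - 1*(-2830) = ((1060 + 881) - 36) - 1*(-2830) = (1941 - 36) + 2830 = 1905 + 2830 = 4735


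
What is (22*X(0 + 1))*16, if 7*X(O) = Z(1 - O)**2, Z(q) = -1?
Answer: 352/7 ≈ 50.286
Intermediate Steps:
X(O) = 1/7 (X(O) = (1/7)*(-1)**2 = (1/7)*1 = 1/7)
(22*X(0 + 1))*16 = (22*(1/7))*16 = (22/7)*16 = 352/7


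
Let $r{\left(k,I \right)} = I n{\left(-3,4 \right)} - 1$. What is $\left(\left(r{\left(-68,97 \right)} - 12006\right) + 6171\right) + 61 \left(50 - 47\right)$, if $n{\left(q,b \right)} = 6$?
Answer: $-5071$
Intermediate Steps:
$r{\left(k,I \right)} = -1 + 6 I$ ($r{\left(k,I \right)} = I 6 - 1 = 6 I - 1 = -1 + 6 I$)
$\left(\left(r{\left(-68,97 \right)} - 12006\right) + 6171\right) + 61 \left(50 - 47\right) = \left(\left(\left(-1 + 6 \cdot 97\right) - 12006\right) + 6171\right) + 61 \left(50 - 47\right) = \left(\left(\left(-1 + 582\right) - 12006\right) + 6171\right) + 61 \cdot 3 = \left(\left(581 - 12006\right) + 6171\right) + 183 = \left(-11425 + 6171\right) + 183 = -5254 + 183 = -5071$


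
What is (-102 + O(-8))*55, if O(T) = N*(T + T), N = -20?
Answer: 11990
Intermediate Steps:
O(T) = -40*T (O(T) = -20*(T + T) = -40*T)
(-102 + O(-8))*55 = (-102 - 40*(-8))*55 = (-102 + 320)*55 = 218*55 = 11990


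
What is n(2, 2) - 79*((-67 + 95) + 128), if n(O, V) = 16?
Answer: -12308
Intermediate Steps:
n(2, 2) - 79*((-67 + 95) + 128) = 16 - 79*((-67 + 95) + 128) = 16 - 79*(28 + 128) = 16 - 79*156 = 16 - 12324 = -12308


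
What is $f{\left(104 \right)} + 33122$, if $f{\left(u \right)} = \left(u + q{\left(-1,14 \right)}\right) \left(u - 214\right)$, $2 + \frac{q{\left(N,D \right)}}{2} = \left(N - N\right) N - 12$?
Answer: $24762$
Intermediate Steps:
$q{\left(N,D \right)} = -28$ ($q{\left(N,D \right)} = -4 + 2 \left(\left(N - N\right) N - 12\right) = -4 + 2 \left(0 N - 12\right) = -4 + 2 \left(0 - 12\right) = -4 + 2 \left(-12\right) = -4 - 24 = -28$)
$f{\left(u \right)} = \left(-214 + u\right) \left(-28 + u\right)$ ($f{\left(u \right)} = \left(u - 28\right) \left(u - 214\right) = \left(-28 + u\right) \left(-214 + u\right) = \left(-214 + u\right) \left(-28 + u\right)$)
$f{\left(104 \right)} + 33122 = \left(5992 + 104^{2} - 25168\right) + 33122 = \left(5992 + 10816 - 25168\right) + 33122 = -8360 + 33122 = 24762$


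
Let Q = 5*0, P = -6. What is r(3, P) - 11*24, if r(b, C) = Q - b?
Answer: -267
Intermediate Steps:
Q = 0
r(b, C) = -b (r(b, C) = 0 - b = -b)
r(3, P) - 11*24 = -1*3 - 11*24 = -3 - 264 = -267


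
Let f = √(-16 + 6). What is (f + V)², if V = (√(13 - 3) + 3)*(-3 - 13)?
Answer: 4854 - 320*I + 96*√10*(16 - I) ≈ 9711.3 - 623.58*I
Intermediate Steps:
f = I*√10 (f = √(-10) = I*√10 ≈ 3.1623*I)
V = -48 - 16*√10 (V = (√10 + 3)*(-16) = (3 + √10)*(-16) = -48 - 16*√10 ≈ -98.596)
(f + V)² = (I*√10 + (-48 - 16*√10))² = (-48 - 16*√10 + I*√10)²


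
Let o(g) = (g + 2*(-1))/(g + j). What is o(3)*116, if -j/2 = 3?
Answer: -116/3 ≈ -38.667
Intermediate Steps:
j = -6 (j = -2*3 = -6)
o(g) = (-2 + g)/(-6 + g) (o(g) = (g + 2*(-1))/(g - 6) = (g - 2)/(-6 + g) = (-2 + g)/(-6 + g))
o(3)*116 = ((-2 + 3)/(-6 + 3))*116 = (1/(-3))*116 = -⅓*1*116 = -⅓*116 = -116/3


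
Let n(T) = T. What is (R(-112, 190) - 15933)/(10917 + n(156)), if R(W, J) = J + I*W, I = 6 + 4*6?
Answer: -19103/11073 ≈ -1.7252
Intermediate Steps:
I = 30 (I = 6 + 24 = 30)
R(W, J) = J + 30*W
(R(-112, 190) - 15933)/(10917 + n(156)) = ((190 + 30*(-112)) - 15933)/(10917 + 156) = ((190 - 3360) - 15933)/11073 = (-3170 - 15933)*(1/11073) = -19103*1/11073 = -19103/11073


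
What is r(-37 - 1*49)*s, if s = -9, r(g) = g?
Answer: 774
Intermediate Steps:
r(-37 - 1*49)*s = (-37 - 1*49)*(-9) = (-37 - 49)*(-9) = -86*(-9) = 774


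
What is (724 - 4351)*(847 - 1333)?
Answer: 1762722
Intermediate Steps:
(724 - 4351)*(847 - 1333) = -3627*(-486) = 1762722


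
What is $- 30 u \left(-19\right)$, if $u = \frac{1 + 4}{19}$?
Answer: $150$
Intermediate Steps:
$u = \frac{5}{19}$ ($u = 5 \cdot \frac{1}{19} = \frac{5}{19} \approx 0.26316$)
$- 30 u \left(-19\right) = \left(-30\right) \frac{5}{19} \left(-19\right) = \left(- \frac{150}{19}\right) \left(-19\right) = 150$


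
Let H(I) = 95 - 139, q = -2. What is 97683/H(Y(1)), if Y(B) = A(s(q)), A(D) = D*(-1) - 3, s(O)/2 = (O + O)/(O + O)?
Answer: -97683/44 ≈ -2220.1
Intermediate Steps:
s(O) = 2 (s(O) = 2*((O + O)/(O + O)) = 2*((2*O)/((2*O))) = 2*((2*O)*(1/(2*O))) = 2*1 = 2)
A(D) = -3 - D (A(D) = -D - 3 = -3 - D)
Y(B) = -5 (Y(B) = -3 - 1*2 = -3 - 2 = -5)
H(I) = -44
97683/H(Y(1)) = 97683/(-44) = 97683*(-1/44) = -97683/44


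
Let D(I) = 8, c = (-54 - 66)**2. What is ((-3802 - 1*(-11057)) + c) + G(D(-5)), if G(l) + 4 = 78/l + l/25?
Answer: 2166107/100 ≈ 21661.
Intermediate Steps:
c = 14400 (c = (-120)**2 = 14400)
G(l) = -4 + 78/l + l/25 (G(l) = -4 + (78/l + l/25) = -4 + 78/l + l/25)
((-3802 - 1*(-11057)) + c) + G(D(-5)) = ((-3802 - 1*(-11057)) + 14400) + (-4 + 78/8 + (1/25)*8) = ((-3802 + 11057) + 14400) + (-4 + 78*(1/8) + 8/25) = (7255 + 14400) + (-4 + 39/4 + 8/25) = 21655 + 607/100 = 2166107/100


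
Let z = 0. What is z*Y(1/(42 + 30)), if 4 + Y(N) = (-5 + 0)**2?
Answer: 0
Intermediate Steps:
Y(N) = 21 (Y(N) = -4 + (-5 + 0)**2 = -4 + (-5)**2 = -4 + 25 = 21)
z*Y(1/(42 + 30)) = 0*21 = 0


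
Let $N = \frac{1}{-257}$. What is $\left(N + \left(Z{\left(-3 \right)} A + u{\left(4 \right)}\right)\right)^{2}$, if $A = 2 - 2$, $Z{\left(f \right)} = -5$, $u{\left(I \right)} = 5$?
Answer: $\frac{1648656}{66049} \approx 24.961$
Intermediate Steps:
$A = 0$ ($A = 2 - 2 = 0$)
$N = - \frac{1}{257} \approx -0.0038911$
$\left(N + \left(Z{\left(-3 \right)} A + u{\left(4 \right)}\right)\right)^{2} = \left(- \frac{1}{257} + \left(\left(-5\right) 0 + 5\right)\right)^{2} = \left(- \frac{1}{257} + \left(0 + 5\right)\right)^{2} = \left(- \frac{1}{257} + 5\right)^{2} = \left(\frac{1284}{257}\right)^{2} = \frac{1648656}{66049}$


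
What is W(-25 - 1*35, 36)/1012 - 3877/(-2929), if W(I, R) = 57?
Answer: 4090477/2964148 ≈ 1.3800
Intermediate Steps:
W(-25 - 1*35, 36)/1012 - 3877/(-2929) = 57/1012 - 3877/(-2929) = 57*(1/1012) - 3877*(-1/2929) = 57/1012 + 3877/2929 = 4090477/2964148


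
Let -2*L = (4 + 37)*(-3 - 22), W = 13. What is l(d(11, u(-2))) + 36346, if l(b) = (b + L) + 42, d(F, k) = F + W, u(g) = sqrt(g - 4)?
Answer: 73849/2 ≈ 36925.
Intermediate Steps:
L = 1025/2 (L = -(4 + 37)*(-3 - 22)/2 = -41*(-25)/2 = -1/2*(-1025) = 1025/2 ≈ 512.50)
u(g) = sqrt(-4 + g)
d(F, k) = 13 + F (d(F, k) = F + 13 = 13 + F)
l(b) = 1109/2 + b (l(b) = (b + 1025/2) + 42 = (1025/2 + b) + 42 = 1109/2 + b)
l(d(11, u(-2))) + 36346 = (1109/2 + (13 + 11)) + 36346 = (1109/2 + 24) + 36346 = 1157/2 + 36346 = 73849/2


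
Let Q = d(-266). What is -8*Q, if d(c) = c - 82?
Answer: 2784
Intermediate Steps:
d(c) = -82 + c
Q = -348 (Q = -82 - 266 = -348)
-8*Q = -8*(-348) = 2784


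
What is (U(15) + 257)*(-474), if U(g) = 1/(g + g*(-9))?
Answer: -2436281/20 ≈ -1.2181e+5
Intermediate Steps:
U(g) = -1/(8*g) (U(g) = 1/(g - 9*g) = 1/(-8*g) = -1/(8*g))
(U(15) + 257)*(-474) = (-⅛/15 + 257)*(-474) = (-⅛*1/15 + 257)*(-474) = (-1/120 + 257)*(-474) = (30839/120)*(-474) = -2436281/20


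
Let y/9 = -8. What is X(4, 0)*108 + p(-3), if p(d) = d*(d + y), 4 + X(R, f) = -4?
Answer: -639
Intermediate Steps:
y = -72 (y = 9*(-8) = -72)
X(R, f) = -8 (X(R, f) = -4 - 4 = -8)
p(d) = d*(-72 + d) (p(d) = d*(d - 72) = d*(-72 + d))
X(4, 0)*108 + p(-3) = -8*108 - 3*(-72 - 3) = -864 - 3*(-75) = -864 + 225 = -639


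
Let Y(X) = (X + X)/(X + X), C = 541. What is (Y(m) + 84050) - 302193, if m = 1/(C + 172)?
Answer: -218142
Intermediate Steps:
m = 1/713 (m = 1/(541 + 172) = 1/713 ≈ 0.0014025)
Y(X) = 1 (Y(X) = (2*X)/((2*X)) = (2*X)*(1/(2*X)) = 1)
(Y(m) + 84050) - 302193 = (1 + 84050) - 302193 = 84051 - 302193 = -218142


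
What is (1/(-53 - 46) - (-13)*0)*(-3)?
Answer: 1/33 ≈ 0.030303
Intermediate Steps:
(1/(-53 - 46) - (-13)*0)*(-3) = (1/(-99) - 1*0)*(-3) = (-1/99 + 0)*(-3) = -1/99*(-3) = 1/33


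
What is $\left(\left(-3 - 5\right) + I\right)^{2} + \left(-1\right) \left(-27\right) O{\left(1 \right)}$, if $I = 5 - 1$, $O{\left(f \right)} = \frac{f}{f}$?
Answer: $43$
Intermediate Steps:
$O{\left(f \right)} = 1$
$I = 4$ ($I = 5 - 1 = 4$)
$\left(\left(-3 - 5\right) + I\right)^{2} + \left(-1\right) \left(-27\right) O{\left(1 \right)} = \left(\left(-3 - 5\right) + 4\right)^{2} + \left(-1\right) \left(-27\right) 1 = \left(\left(-3 - 5\right) + 4\right)^{2} + 27 \cdot 1 = \left(-8 + 4\right)^{2} + 27 = \left(-4\right)^{2} + 27 = 16 + 27 = 43$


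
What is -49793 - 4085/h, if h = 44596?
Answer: -2220572713/44596 ≈ -49793.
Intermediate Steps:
-49793 - 4085/h = -49793 - 4085/44596 = -2220572713/44596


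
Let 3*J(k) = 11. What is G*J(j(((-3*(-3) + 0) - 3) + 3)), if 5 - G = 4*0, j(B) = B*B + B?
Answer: 55/3 ≈ 18.333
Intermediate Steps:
j(B) = B + B² (j(B) = B² + B = B + B²)
G = 5 (G = 5 - 4*0 = 5 - 1*0 = 5 + 0 = 5)
J(k) = 11/3 (J(k) = (⅓)*11 = 11/3)
G*J(j(((-3*(-3) + 0) - 3) + 3)) = 5*(11/3) = 55/3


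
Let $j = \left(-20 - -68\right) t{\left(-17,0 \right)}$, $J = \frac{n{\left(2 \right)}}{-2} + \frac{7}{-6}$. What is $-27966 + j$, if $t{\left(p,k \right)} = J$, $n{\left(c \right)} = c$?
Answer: $-28070$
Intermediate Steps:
$J = - \frac{13}{6}$ ($J = \frac{2}{-2} + \frac{7}{-6} = 2 \left(- \frac{1}{2}\right) + 7 \left(- \frac{1}{6}\right) = -1 - \frac{7}{6} = - \frac{13}{6} \approx -2.1667$)
$t{\left(p,k \right)} = - \frac{13}{6}$
$j = -104$ ($j = \left(-20 - -68\right) \left(- \frac{13}{6}\right) = \left(-20 + 68\right) \left(- \frac{13}{6}\right) = 48 \left(- \frac{13}{6}\right) = -104$)
$-27966 + j = -27966 - 104 = -28070$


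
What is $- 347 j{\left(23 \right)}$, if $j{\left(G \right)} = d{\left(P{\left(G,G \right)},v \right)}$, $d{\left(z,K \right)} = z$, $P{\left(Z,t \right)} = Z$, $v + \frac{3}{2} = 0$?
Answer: $-7981$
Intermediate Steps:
$v = - \frac{3}{2}$ ($v = - \frac{3}{2} + 0 = - \frac{3}{2} \approx -1.5$)
$j{\left(G \right)} = G$
$- 347 j{\left(23 \right)} = \left(-347\right) 23 = -7981$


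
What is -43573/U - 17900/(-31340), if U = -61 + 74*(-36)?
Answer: 70717766/4270075 ≈ 16.561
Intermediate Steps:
U = -2725 (U = -61 - 2664 = -2725)
-43573/U - 17900/(-31340) = -43573/(-2725) - 17900/(-31340) = -43573*(-1/2725) - 17900*(-1/31340) = 43573/2725 + 895/1567 = 70717766/4270075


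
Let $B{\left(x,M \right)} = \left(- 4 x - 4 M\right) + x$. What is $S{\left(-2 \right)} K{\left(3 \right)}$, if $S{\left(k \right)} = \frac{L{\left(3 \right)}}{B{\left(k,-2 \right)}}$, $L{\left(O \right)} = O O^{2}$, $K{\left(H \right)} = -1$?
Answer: $- \frac{27}{14} \approx -1.9286$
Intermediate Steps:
$B{\left(x,M \right)} = - 4 M - 3 x$ ($B{\left(x,M \right)} = \left(- 4 M - 4 x\right) + x = - 4 M - 3 x$)
$L{\left(O \right)} = O^{3}$
$S{\left(k \right)} = \frac{27}{8 - 3 k}$ ($S{\left(k \right)} = \frac{3^{3}}{\left(-4\right) \left(-2\right) - 3 k} = \frac{27}{8 - 3 k}$)
$S{\left(-2 \right)} K{\left(3 \right)} = - \frac{27}{-8 + 3 \left(-2\right)} \left(-1\right) = - \frac{27}{-8 - 6} \left(-1\right) = - \frac{27}{-14} \left(-1\right) = \left(-27\right) \left(- \frac{1}{14}\right) \left(-1\right) = \frac{27}{14} \left(-1\right) = - \frac{27}{14}$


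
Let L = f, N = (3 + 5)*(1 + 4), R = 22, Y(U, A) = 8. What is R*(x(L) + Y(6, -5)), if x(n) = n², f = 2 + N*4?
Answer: 577544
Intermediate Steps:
N = 40 (N = 8*5 = 40)
f = 162 (f = 2 + 40*4 = 2 + 160 = 162)
L = 162
R*(x(L) + Y(6, -5)) = 22*(162² + 8) = 22*(26244 + 8) = 22*26252 = 577544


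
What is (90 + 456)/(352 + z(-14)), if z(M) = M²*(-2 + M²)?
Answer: 7/492 ≈ 0.014228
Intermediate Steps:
(90 + 456)/(352 + z(-14)) = (90 + 456)/(352 + (-14)²*(-2 + (-14)²)) = 546/(352 + 196*(-2 + 196)) = 546/(352 + 196*194) = 546/(352 + 38024) = 546/38376 = 546*(1/38376) = 7/492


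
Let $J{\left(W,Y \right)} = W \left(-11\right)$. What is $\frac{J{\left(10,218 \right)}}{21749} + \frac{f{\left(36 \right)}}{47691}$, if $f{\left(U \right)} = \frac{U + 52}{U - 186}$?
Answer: $- \frac{56343958}{11113195275} \approx -0.00507$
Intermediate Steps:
$f{\left(U \right)} = \frac{52 + U}{-186 + U}$
$J{\left(W,Y \right)} = - 11 W$
$\frac{J{\left(10,218 \right)}}{21749} + \frac{f{\left(36 \right)}}{47691} = \frac{\left(-11\right) 10}{21749} + \frac{\frac{1}{-186 + 36} \left(52 + 36\right)}{47691} = \left(-110\right) \frac{1}{21749} + \frac{1}{-150} \cdot 88 \cdot \frac{1}{47691} = - \frac{110}{21749} + \left(- \frac{1}{150}\right) 88 \cdot \frac{1}{47691} = - \frac{110}{21749} - \frac{44}{3576825} = - \frac{56343958}{11113195275}$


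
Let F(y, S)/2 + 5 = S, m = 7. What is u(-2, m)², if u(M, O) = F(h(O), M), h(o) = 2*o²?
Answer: 196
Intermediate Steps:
F(y, S) = -10 + 2*S
u(M, O) = -10 + 2*M
u(-2, m)² = (-10 + 2*(-2))² = (-10 - 4)² = (-14)² = 196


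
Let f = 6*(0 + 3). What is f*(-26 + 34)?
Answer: 144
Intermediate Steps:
f = 18 (f = 6*3 = 18)
f*(-26 + 34) = 18*(-26 + 34) = 18*8 = 144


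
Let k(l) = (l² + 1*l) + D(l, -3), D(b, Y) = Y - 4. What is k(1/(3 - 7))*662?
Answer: -38065/8 ≈ -4758.1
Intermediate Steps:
D(b, Y) = -4 + Y
k(l) = -7 + l + l² (k(l) = (l² + 1*l) + (-4 - 3) = (l² + l) - 7 = (l + l²) - 7 = -7 + l + l²)
k(1/(3 - 7))*662 = (-7 + 1/(3 - 7) + (1/(3 - 7))²)*662 = (-7 + 1/(-4) + (1/(-4))²)*662 = (-7 - ¼ + (-¼)²)*662 = (-7 - ¼ + 1/16)*662 = -115/16*662 = -38065/8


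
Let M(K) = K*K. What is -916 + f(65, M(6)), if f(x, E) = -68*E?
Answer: -3364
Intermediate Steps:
M(K) = K**2
-916 + f(65, M(6)) = -916 - 68*6**2 = -916 - 68*36 = -916 - 2448 = -3364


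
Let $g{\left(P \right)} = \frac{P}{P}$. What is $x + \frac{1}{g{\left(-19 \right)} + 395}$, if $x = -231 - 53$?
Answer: $- \frac{112463}{396} \approx -284.0$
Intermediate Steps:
$g{\left(P \right)} = 1$
$x = -284$
$x + \frac{1}{g{\left(-19 \right)} + 395} = -284 + \frac{1}{1 + 395} = -284 + \frac{1}{396} = - \frac{112463}{396}$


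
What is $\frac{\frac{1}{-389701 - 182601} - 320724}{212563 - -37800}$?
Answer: $- \frac{183550986649}{143283245626} \approx -1.281$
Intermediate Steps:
$\frac{\frac{1}{-389701 - 182601} - 320724}{212563 - -37800} = \frac{\frac{1}{-572302} - 320724}{212563 + 37800} = \frac{- \frac{1}{572302} - 320724}{250363} = \left(- \frac{183550986649}{572302}\right) \frac{1}{250363} = - \frac{183550986649}{143283245626}$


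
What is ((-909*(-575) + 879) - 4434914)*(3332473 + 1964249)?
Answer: -20717386561920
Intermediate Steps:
((-909*(-575) + 879) - 4434914)*(3332473 + 1964249) = ((522675 + 879) - 4434914)*5296722 = (523554 - 4434914)*5296722 = -3911360*5296722 = -20717386561920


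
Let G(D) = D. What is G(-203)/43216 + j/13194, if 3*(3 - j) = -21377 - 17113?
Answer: 275956273/285095952 ≈ 0.96794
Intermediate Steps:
j = 12833 (j = 3 - (-21377 - 17113)/3 = 3 - ⅓*(-38490) = 3 + 12830 = 12833)
G(-203)/43216 + j/13194 = -203/43216 + 12833/13194 = 275956273/285095952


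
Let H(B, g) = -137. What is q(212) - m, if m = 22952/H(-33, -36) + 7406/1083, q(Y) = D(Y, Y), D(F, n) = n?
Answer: 55297046/148371 ≈ 372.69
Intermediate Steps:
q(Y) = Y
m = -23842394/148371 (m = 22952/(-137) + 7406/1083 = 22952*(-1/137) + 7406*(1/1083) = -22952/137 + 7406/1083 = -23842394/148371 ≈ -160.69)
q(212) - m = 212 - 1*(-23842394/148371) = 212 + 23842394/148371 = 55297046/148371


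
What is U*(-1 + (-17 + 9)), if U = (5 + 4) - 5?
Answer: -36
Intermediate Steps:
U = 4 (U = 9 - 5 = 4)
U*(-1 + (-17 + 9)) = 4*(-1 + (-17 + 9)) = 4*(-1 - 8) = 4*(-9) = -36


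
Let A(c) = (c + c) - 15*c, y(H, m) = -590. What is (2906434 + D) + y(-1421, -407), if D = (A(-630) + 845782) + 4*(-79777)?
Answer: 3440708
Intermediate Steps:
A(c) = -13*c (A(c) = 2*c - 15*c = -13*c)
D = 534864 (D = (-13*(-630) + 845782) + 4*(-79777) = (8190 + 845782) - 319108 = 853972 - 319108 = 534864)
(2906434 + D) + y(-1421, -407) = (2906434 + 534864) - 590 = 3441298 - 590 = 3440708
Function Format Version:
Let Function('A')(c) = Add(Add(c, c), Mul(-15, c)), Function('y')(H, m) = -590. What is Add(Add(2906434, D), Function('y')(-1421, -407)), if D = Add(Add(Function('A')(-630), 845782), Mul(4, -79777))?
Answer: 3440708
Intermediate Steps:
Function('A')(c) = Mul(-13, c) (Function('A')(c) = Add(Mul(2, c), Mul(-15, c)) = Mul(-13, c))
D = 534864 (D = Add(Add(Mul(-13, -630), 845782), Mul(4, -79777)) = Add(Add(8190, 845782), -319108) = Add(853972, -319108) = 534864)
Add(Add(2906434, D), Function('y')(-1421, -407)) = Add(Add(2906434, 534864), -590) = Add(3441298, -590) = 3440708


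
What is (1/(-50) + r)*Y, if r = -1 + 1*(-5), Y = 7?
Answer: -2107/50 ≈ -42.140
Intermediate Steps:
r = -6 (r = -1 - 5 = -6)
(1/(-50) + r)*Y = (1/(-50) - 6)*7 = (-1/50 - 6)*7 = -301/50*7 = -2107/50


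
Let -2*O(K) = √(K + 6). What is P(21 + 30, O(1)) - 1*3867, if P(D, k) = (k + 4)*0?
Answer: -3867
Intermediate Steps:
O(K) = -√(6 + K)/2 (O(K) = -√(K + 6)/2 = -√(6 + K)/2)
P(D, k) = 0 (P(D, k) = (4 + k)*0 = 0)
P(21 + 30, O(1)) - 1*3867 = 0 - 1*3867 = 0 - 3867 = -3867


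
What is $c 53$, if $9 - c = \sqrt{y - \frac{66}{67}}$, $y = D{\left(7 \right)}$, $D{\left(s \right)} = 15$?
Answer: $477 - \frac{53 \sqrt{62913}}{67} \approx 278.59$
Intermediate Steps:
$y = 15$
$c = 9 - \frac{\sqrt{62913}}{67}$ ($c = 9 - \sqrt{15 - \frac{66}{67}} = 9 - \sqrt{\frac{939}{67}} = 9 - \frac{\sqrt{62913}}{67} \approx 5.2563$)
$c 53 = \left(9 - \frac{\sqrt{62913}}{67}\right) 53 = 477 - \frac{53 \sqrt{62913}}{67}$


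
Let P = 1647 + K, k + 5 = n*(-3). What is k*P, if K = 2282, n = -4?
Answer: 27503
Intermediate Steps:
k = 7 (k = -5 - 4*(-3) = -5 + 12 = 7)
P = 3929 (P = 1647 + 2282 = 3929)
k*P = 7*3929 = 27503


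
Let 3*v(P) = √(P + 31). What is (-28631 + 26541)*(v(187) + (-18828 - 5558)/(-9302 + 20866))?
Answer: 12741685/2891 - 2090*√218/3 ≈ -5878.8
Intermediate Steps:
v(P) = √(31 + P)/3 (v(P) = √(P + 31)/3 = √(31 + P)/3)
(-28631 + 26541)*(v(187) + (-18828 - 5558)/(-9302 + 20866)) = (-28631 + 26541)*(√(31 + 187)/3 + (-18828 - 5558)/(-9302 + 20866)) = -2090*(√218/3 - 24386/11564) = -2090*(√218/3 - 24386*1/11564) = -2090*(√218/3 - 12193/5782) = -2090*(-12193/5782 + √218/3) = 12741685/2891 - 2090*√218/3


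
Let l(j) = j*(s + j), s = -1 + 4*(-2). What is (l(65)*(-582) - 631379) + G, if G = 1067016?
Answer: -1682843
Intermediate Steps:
s = -9 (s = -1 - 8 = -9)
l(j) = j*(-9 + j)
(l(65)*(-582) - 631379) + G = ((65*(-9 + 65))*(-582) - 631379) + 1067016 = ((65*56)*(-582) - 631379) + 1067016 = (3640*(-582) - 631379) + 1067016 = (-2118480 - 631379) + 1067016 = -2749859 + 1067016 = -1682843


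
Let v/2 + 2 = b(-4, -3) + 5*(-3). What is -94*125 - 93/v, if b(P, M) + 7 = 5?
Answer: -446407/38 ≈ -11748.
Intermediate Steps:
b(P, M) = -2 (b(P, M) = -7 + 5 = -2)
v = -38 (v = -4 + 2*(-2 + 5*(-3)) = -4 + 2*(-2 - 15) = -4 + 2*(-17) = -4 - 34 = -38)
-94*125 - 93/v = -94*125 - 93/(-38) = -11750 - 93*(-1/38) = -11750 + 93/38 = -446407/38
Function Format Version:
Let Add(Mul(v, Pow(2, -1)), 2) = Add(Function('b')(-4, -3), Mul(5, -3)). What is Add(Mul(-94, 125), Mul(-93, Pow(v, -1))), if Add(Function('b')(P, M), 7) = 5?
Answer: Rational(-446407, 38) ≈ -11748.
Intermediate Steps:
Function('b')(P, M) = -2 (Function('b')(P, M) = Add(-7, 5) = -2)
v = -38 (v = Add(-4, Mul(2, Add(-2, Mul(5, -3)))) = Add(-4, Mul(2, Add(-2, -15))) = Add(-4, Mul(2, -17)) = Add(-4, -34) = -38)
Add(Mul(-94, 125), Mul(-93, Pow(v, -1))) = Add(Mul(-94, 125), Mul(-93, Pow(-38, -1))) = Add(-11750, Mul(-93, Rational(-1, 38))) = Add(-11750, Rational(93, 38)) = Rational(-446407, 38)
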